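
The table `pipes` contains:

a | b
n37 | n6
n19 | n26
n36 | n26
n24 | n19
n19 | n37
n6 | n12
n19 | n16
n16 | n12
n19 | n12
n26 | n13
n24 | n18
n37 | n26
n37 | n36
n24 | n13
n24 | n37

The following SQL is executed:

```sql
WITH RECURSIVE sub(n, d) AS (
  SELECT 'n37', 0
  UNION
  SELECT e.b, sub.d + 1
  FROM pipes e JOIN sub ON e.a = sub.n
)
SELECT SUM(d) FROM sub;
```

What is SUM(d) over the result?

12

Base: (n37, d=0).
Iteration 1: edges from {n37} -> (n26, d=1), (n36, d=1), (n6, d=1).
Iteration 2: edges from {n26,n36,n6} -> (n12, d=2), (n13, d=2), (n26, d=2).
Iteration 3: edges from {n12,n13,n26} -> (n13, d=3).
Iteration 4: no outgoing edges from {n13}; recursion stops.
SUM(d) = 0 + 1 + 1 + 1 + 2 + 2 + 2 + 3 = 12.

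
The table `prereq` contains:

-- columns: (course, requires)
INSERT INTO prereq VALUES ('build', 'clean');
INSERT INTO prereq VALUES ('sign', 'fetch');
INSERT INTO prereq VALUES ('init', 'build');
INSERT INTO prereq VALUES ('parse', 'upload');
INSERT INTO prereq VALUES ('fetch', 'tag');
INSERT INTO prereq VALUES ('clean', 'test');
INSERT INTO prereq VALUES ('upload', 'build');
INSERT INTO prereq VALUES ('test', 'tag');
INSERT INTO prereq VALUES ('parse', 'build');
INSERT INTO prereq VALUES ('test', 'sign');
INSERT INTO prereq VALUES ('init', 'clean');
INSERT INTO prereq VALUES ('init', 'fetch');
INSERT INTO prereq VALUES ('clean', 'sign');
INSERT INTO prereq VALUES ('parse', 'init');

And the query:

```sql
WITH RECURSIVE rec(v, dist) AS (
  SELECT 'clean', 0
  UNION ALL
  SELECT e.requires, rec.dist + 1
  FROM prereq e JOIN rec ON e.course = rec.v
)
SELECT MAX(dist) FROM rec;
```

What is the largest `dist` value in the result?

Base: (clean, dist=0).
Iteration 1: edges from {clean} -> (sign, dist=1), (test, dist=1).
Iteration 2: edges from {sign,test} -> (fetch, dist=2), (sign, dist=2), (tag, dist=2).
Iteration 3: edges from {fetch,sign,tag} -> (fetch, dist=3), (tag, dist=3).
Iteration 4: edges from {fetch,tag} -> (tag, dist=4).
Iteration 5: no outgoing edges from {tag}; recursion stops.
dist values: 0, 1, 1, 2, 2, 2, 3, 3, 4; the maximum is 4.

4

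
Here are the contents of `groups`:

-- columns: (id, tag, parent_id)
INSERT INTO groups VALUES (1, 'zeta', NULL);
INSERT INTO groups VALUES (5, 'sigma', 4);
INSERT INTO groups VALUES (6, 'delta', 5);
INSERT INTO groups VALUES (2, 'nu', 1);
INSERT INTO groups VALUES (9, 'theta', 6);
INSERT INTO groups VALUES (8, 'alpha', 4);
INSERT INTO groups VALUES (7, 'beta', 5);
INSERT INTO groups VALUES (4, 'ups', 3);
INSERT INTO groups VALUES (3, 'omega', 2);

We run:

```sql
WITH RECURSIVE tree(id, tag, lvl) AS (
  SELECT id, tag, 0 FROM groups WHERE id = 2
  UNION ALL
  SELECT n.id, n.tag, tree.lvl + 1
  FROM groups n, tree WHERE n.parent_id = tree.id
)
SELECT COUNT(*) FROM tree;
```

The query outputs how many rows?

Base: id=2 (nu) at lvl 0.
Iteration 1: rows with parent_id in {2} -> omega (id 3, lvl 1).
Iteration 2: rows with parent_id in {3} -> ups (id 4, lvl 2).
Iteration 3: rows with parent_id in {4} -> sigma (id 5, lvl 3), alpha (id 8, lvl 3).
Iteration 4: rows with parent_id in {5,8} -> delta (id 6, lvl 4), beta (id 7, lvl 4).
Iteration 5: rows with parent_id in {6,7} -> theta (id 9, lvl 5).
Iteration 6: no rows with parent_id in {9}; recursion stops.
Total rows emitted: 8.

8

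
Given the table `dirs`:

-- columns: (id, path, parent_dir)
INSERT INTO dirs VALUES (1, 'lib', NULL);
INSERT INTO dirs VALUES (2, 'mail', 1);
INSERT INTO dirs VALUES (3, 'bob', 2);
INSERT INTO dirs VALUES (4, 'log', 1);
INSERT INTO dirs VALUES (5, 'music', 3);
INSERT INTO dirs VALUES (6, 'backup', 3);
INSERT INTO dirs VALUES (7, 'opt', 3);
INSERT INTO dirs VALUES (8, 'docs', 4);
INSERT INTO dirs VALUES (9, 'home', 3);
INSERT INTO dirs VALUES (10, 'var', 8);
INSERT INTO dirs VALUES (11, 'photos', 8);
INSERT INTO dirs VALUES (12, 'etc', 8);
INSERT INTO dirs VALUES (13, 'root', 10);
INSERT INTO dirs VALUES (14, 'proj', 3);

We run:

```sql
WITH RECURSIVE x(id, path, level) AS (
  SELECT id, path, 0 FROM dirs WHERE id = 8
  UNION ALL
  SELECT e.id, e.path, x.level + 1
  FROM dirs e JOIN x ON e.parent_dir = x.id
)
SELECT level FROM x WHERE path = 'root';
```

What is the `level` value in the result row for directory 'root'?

2

Base: id=8 (docs) at level 0.
Iteration 1: rows with parent_dir in {8} -> var (id 10, level 1), photos (id 11, level 1), etc (id 12, level 1).
Iteration 2: rows with parent_dir in {10,11,12} -> root (id 13, level 2).
Iteration 3: no rows with parent_dir in {13}; recursion stops.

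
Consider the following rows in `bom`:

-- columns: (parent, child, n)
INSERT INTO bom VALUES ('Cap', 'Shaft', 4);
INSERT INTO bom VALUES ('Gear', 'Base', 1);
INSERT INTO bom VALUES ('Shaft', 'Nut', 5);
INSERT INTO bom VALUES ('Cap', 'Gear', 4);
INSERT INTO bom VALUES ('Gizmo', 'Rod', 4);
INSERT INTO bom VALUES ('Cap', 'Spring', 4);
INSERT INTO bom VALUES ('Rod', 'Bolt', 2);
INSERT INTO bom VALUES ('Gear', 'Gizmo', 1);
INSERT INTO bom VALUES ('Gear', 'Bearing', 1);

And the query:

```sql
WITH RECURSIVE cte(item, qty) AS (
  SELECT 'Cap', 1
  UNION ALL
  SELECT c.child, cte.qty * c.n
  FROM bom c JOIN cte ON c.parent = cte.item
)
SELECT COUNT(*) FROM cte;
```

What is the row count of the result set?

Base: (Cap, qty=1).
Iteration 1: components of {Cap} -> Gear = 1*4 = 4, Shaft = 1*4 = 4, Spring = 1*4 = 4.
Iteration 2: components of {Gear,Shaft,Spring} -> Base = 4*1 = 4, Bearing = 4*1 = 4, Gizmo = 4*1 = 4, Nut = 4*5 = 20.
Iteration 3: components of {Base,Bearing,Gizmo,Nut} -> Rod = 4*4 = 16.
Iteration 4: components of {Rod} -> Bolt = 16*2 = 32.
Iteration 5: no further components; recursion stops.
Total rows emitted: 10.

10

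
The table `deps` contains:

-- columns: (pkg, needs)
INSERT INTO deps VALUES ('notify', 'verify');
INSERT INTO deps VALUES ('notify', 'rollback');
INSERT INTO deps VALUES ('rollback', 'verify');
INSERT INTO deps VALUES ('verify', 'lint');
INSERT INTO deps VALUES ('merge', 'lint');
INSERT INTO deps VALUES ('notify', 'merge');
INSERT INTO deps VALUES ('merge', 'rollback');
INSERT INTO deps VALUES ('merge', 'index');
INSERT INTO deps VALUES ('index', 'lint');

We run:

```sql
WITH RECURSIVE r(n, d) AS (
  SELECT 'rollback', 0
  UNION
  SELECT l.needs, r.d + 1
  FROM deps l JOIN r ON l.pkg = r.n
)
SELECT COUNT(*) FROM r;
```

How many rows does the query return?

3

Base: (rollback, d=0).
Iteration 1: edges from {rollback} -> (verify, d=1).
Iteration 2: edges from {verify} -> (lint, d=2).
Iteration 3: no outgoing edges from {lint}; recursion stops.
Total rows emitted: 3.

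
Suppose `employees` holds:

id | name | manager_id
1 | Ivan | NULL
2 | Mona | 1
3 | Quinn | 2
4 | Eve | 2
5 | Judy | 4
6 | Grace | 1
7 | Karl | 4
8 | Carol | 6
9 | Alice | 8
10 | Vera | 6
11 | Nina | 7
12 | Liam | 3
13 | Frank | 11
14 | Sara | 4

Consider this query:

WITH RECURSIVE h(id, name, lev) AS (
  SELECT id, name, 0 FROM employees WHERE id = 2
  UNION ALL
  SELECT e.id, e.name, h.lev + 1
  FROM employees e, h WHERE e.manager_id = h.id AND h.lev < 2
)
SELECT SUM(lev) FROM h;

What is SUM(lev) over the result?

Base: id=2 (Mona) at lev 0.
Iteration 1: rows with manager_id in {2} -> Quinn (id 3, lev 1), Eve (id 4, lev 1).
Iteration 2: rows with manager_id in {3,4} -> Judy (id 5, lev 2), Karl (id 7, lev 2), Liam (id 12, lev 2), Sara (id 14, lev 2).
Iteration 3: lev < 2 fails for all current rows; recursion stops.
SUM(lev) = 0 + 1 + 1 + 2 + 2 + 2 + 2 = 10.

10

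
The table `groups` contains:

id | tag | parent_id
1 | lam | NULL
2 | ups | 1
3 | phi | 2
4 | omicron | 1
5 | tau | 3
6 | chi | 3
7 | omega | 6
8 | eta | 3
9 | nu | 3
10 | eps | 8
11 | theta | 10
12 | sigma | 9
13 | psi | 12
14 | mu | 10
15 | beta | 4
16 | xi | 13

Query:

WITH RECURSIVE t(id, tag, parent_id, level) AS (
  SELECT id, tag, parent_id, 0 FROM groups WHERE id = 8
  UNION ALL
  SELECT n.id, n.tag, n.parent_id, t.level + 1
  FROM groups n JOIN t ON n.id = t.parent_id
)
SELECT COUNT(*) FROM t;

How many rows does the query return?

4

Base: id=8 (eta), parent_id=3, level 0.
Iteration 1: join on id=3 -> phi (id 3, parent_id=2, level 1).
Iteration 2: join on id=2 -> ups (id 2, parent_id=1, level 2).
Iteration 3: join on id=1 -> lam (id 1, parent_id=NULL, level 3).
Iteration 4: parent_id is NULL; no match; recursion stops.
Total rows emitted: 4.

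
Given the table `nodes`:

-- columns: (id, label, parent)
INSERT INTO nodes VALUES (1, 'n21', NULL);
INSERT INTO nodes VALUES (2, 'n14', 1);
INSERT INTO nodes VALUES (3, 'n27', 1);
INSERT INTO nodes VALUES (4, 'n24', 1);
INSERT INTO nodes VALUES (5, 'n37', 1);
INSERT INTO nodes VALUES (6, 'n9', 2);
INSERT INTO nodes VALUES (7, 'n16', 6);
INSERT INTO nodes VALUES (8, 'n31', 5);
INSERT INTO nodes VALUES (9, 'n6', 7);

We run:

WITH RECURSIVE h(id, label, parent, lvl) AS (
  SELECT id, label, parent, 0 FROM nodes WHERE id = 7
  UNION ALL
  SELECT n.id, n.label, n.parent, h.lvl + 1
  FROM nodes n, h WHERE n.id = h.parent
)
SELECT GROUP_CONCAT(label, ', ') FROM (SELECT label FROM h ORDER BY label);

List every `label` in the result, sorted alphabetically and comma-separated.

n14, n16, n21, n9

Base: id=7 (n16), parent=6, lvl 0.
Iteration 1: join on id=6 -> n9 (id 6, parent=2, lvl 1).
Iteration 2: join on id=2 -> n14 (id 2, parent=1, lvl 2).
Iteration 3: join on id=1 -> n21 (id 1, parent=NULL, lvl 3).
Iteration 4: parent is NULL; no match; recursion stops.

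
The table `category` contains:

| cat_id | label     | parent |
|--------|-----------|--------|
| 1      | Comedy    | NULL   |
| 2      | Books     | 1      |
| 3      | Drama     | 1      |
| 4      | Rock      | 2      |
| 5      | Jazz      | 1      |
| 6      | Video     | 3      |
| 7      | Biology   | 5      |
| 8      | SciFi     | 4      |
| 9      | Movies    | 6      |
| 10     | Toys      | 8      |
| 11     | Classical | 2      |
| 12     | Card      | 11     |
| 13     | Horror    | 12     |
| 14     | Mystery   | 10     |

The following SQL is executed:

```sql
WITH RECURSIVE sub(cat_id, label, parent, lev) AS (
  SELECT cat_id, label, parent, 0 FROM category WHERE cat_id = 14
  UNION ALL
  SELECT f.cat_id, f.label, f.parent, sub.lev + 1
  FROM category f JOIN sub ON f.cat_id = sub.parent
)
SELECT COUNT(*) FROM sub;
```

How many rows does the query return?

6

Base: cat_id=14 (Mystery), parent=10, lev 0.
Iteration 1: join on cat_id=10 -> Toys (id 10, parent=8, lev 1).
Iteration 2: join on cat_id=8 -> SciFi (id 8, parent=4, lev 2).
Iteration 3: join on cat_id=4 -> Rock (id 4, parent=2, lev 3).
Iteration 4: join on cat_id=2 -> Books (id 2, parent=1, lev 4).
Iteration 5: join on cat_id=1 -> Comedy (id 1, parent=NULL, lev 5).
Iteration 6: parent is NULL; no match; recursion stops.
Total rows emitted: 6.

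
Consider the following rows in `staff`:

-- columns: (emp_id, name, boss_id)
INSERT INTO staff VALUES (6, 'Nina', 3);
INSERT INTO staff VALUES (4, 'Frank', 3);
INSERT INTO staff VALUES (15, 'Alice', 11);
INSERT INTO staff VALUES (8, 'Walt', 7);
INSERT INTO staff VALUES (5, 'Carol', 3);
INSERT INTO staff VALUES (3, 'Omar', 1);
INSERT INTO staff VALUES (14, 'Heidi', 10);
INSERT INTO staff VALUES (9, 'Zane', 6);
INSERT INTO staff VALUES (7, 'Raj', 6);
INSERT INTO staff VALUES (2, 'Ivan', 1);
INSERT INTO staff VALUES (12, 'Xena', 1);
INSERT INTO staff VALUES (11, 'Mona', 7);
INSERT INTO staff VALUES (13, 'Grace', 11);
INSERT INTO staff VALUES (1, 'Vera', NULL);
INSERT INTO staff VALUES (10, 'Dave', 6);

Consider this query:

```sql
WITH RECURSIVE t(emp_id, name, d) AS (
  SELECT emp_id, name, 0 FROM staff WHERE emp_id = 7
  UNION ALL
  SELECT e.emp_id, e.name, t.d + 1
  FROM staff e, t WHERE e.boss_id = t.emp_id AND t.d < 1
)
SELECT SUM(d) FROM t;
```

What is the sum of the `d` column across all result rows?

2

Base: emp_id=7 (Raj) at d 0.
Iteration 1: rows with boss_id in {7} -> Walt (id 8, d 1), Mona (id 11, d 1).
Iteration 2: d < 1 fails for all current rows; recursion stops.
SUM(d) = 0 + 1 + 1 = 2.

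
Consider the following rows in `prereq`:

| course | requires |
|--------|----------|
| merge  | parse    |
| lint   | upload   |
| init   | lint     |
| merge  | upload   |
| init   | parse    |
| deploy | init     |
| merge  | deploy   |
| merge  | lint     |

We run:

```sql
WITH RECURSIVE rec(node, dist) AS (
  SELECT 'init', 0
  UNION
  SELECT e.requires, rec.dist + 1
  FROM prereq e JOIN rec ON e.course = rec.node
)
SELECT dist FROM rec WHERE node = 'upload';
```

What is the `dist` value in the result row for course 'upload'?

2

Base: (init, dist=0).
Iteration 1: edges from {init} -> (lint, dist=1), (parse, dist=1).
Iteration 2: edges from {lint,parse} -> (upload, dist=2).
Iteration 3: no outgoing edges from {upload}; recursion stops.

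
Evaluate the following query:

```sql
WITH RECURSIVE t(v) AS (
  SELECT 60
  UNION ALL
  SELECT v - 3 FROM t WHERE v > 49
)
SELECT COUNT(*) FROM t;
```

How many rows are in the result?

5

Base: v=60.
Iteration 1: 60 > 49 holds -> v = 60 - 3 = 57.
Iteration 2: 57 > 49 holds -> v = 57 - 3 = 54.
Iteration 3: 54 > 49 holds -> v = 54 - 3 = 51.
Iteration 4: 51 > 49 holds -> v = 51 - 3 = 48.
Iteration 5: 48 > 49 fails; recursion stops.
Total rows emitted: 5.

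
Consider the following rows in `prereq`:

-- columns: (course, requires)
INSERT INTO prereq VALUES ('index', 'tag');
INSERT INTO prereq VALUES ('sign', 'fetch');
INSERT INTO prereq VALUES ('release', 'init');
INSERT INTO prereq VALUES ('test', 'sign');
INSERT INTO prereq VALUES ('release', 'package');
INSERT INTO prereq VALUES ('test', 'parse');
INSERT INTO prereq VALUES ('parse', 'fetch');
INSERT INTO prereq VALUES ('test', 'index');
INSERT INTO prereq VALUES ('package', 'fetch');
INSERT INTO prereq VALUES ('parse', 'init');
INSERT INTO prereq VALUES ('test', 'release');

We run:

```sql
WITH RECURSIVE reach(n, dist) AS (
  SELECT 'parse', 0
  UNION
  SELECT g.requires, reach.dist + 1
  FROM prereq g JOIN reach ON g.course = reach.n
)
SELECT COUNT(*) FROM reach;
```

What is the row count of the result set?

3

Base: (parse, dist=0).
Iteration 1: edges from {parse} -> (fetch, dist=1), (init, dist=1).
Iteration 2: no outgoing edges from {fetch,init}; recursion stops.
Total rows emitted: 3.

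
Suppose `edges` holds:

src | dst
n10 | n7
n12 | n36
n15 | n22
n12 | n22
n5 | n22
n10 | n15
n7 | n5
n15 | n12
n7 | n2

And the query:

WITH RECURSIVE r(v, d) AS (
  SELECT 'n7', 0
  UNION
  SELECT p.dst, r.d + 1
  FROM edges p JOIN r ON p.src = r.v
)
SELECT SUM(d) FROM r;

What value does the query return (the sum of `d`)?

Base: (n7, d=0).
Iteration 1: edges from {n7} -> (n2, d=1), (n5, d=1).
Iteration 2: edges from {n2,n5} -> (n22, d=2).
Iteration 3: no outgoing edges from {n22}; recursion stops.
SUM(d) = 0 + 1 + 1 + 2 = 4.

4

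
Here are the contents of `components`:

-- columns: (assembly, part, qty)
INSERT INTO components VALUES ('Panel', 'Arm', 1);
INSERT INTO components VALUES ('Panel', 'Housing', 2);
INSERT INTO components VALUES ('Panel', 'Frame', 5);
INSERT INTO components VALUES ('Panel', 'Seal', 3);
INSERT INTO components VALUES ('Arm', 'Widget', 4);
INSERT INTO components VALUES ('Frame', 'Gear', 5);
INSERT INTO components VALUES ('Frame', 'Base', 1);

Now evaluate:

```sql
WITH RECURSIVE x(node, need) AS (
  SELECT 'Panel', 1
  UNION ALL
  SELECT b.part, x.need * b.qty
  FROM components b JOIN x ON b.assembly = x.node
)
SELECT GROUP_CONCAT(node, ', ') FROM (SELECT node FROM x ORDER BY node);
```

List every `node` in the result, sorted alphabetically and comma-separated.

Arm, Base, Frame, Gear, Housing, Panel, Seal, Widget

Base: (Panel, need=1).
Iteration 1: components of {Panel} -> Arm = 1*1 = 1, Frame = 1*5 = 5, Housing = 1*2 = 2, Seal = 1*3 = 3.
Iteration 2: components of {Arm,Frame,Housing,Seal} -> Base = 5*1 = 5, Gear = 5*5 = 25, Widget = 1*4 = 4.
Iteration 3: no further components; recursion stops.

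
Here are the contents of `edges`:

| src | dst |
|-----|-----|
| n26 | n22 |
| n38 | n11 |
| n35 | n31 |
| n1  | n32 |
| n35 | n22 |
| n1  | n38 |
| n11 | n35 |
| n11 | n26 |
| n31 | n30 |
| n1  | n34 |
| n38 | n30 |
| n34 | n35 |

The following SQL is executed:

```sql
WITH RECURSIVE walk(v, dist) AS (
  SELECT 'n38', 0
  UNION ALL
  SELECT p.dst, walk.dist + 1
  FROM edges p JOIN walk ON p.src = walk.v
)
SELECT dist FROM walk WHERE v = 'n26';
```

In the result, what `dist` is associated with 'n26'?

Base: (n38, dist=0).
Iteration 1: edges from {n38} -> (n11, dist=1), (n30, dist=1).
Iteration 2: edges from {n11,n30} -> (n26, dist=2), (n35, dist=2).
Iteration 3: edges from {n26,n35} -> (n22, dist=3) x2, (n31, dist=3). [UNION ALL keeps all 3 new rows, including repeats]
Iteration 4: edges from {n22,n31} -> (n30, dist=4).
Iteration 5: no outgoing edges from {n30}; recursion stops.

2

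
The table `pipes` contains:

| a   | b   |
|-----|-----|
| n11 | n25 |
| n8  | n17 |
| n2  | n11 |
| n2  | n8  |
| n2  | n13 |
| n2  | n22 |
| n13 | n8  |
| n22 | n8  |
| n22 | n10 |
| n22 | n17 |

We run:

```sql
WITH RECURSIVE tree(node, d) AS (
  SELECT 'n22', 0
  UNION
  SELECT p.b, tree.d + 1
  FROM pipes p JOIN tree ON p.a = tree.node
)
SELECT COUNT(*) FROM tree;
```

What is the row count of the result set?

5

Base: (n22, d=0).
Iteration 1: edges from {n22} -> (n10, d=1), (n17, d=1), (n8, d=1).
Iteration 2: edges from {n10,n17,n8} -> (n17, d=2).
Iteration 3: no outgoing edges from {n17}; recursion stops.
Total rows emitted: 5.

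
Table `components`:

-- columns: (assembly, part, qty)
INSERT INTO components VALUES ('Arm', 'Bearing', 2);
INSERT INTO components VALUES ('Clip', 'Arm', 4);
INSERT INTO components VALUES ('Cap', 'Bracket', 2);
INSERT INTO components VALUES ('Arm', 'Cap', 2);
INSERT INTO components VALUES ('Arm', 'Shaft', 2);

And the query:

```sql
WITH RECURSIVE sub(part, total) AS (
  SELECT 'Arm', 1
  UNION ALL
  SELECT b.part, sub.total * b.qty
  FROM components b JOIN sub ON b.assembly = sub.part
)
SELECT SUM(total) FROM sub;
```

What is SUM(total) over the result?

11

Base: (Arm, total=1).
Iteration 1: components of {Arm} -> Bearing = 1*2 = 2, Cap = 1*2 = 2, Shaft = 1*2 = 2.
Iteration 2: components of {Bearing,Cap,Shaft} -> Bracket = 2*2 = 4.
Iteration 3: no further components; recursion stops.
SUM(total) = 1 + 2 + 2 + 2 + 4 = 11.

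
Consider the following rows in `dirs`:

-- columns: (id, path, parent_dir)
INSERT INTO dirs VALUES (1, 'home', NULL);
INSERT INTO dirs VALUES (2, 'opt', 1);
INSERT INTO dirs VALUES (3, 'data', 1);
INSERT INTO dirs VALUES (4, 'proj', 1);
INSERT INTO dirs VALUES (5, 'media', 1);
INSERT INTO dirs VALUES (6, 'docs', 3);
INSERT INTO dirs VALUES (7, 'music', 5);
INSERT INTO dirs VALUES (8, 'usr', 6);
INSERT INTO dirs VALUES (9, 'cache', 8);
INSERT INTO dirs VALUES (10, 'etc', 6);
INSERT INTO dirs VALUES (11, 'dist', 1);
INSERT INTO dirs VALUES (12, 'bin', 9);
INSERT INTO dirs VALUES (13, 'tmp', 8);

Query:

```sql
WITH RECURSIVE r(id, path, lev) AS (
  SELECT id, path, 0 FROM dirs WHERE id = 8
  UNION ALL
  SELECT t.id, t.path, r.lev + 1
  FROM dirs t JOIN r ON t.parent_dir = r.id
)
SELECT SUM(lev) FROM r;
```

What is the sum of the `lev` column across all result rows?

4

Base: id=8 (usr) at lev 0.
Iteration 1: rows with parent_dir in {8} -> cache (id 9, lev 1), tmp (id 13, lev 1).
Iteration 2: rows with parent_dir in {9,13} -> bin (id 12, lev 2).
Iteration 3: no rows with parent_dir in {12}; recursion stops.
SUM(lev) = 0 + 1 + 1 + 2 = 4.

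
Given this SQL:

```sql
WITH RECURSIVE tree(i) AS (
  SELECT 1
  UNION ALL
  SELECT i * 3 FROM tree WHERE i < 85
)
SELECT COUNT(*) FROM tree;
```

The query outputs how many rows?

Base: i=1.
Iteration 1: 1 < 85 holds -> i = 1 * 3 = 3.
Iteration 2: 3 < 85 holds -> i = 3 * 3 = 9.
Iteration 3: 9 < 85 holds -> i = 9 * 3 = 27.
Iteration 4: 27 < 85 holds -> i = 27 * 3 = 81.
Iteration 5: 81 < 85 holds -> i = 81 * 3 = 243.
Iteration 6: 243 < 85 fails; recursion stops.
Total rows emitted: 6.

6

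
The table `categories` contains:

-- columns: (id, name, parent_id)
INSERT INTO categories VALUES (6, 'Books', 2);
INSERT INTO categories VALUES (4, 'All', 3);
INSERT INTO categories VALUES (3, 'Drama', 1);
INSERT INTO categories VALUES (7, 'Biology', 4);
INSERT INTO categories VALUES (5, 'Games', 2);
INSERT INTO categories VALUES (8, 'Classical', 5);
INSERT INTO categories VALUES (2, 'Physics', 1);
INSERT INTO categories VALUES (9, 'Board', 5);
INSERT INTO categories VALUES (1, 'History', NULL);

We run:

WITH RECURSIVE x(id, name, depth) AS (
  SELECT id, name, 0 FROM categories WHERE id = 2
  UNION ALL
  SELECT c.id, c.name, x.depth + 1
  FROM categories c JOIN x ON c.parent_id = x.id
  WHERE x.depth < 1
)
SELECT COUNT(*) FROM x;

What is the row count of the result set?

3

Base: id=2 (Physics) at depth 0.
Iteration 1: rows with parent_id in {2} -> Games (id 5, depth 1), Books (id 6, depth 1).
Iteration 2: depth < 1 fails for all current rows; recursion stops.
Total rows emitted: 3.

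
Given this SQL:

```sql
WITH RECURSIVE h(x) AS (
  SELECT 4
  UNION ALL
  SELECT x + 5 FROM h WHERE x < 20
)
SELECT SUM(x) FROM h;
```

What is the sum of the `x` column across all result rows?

Base: x=4.
Iteration 1: 4 < 20 holds -> x = 4 + 5 = 9.
Iteration 2: 9 < 20 holds -> x = 9 + 5 = 14.
Iteration 3: 14 < 20 holds -> x = 14 + 5 = 19.
Iteration 4: 19 < 20 holds -> x = 19 + 5 = 24.
Iteration 5: 24 < 20 fails; recursion stops.
SUM(x) = 4 + 9 + 14 + 19 + 24 = 70.

70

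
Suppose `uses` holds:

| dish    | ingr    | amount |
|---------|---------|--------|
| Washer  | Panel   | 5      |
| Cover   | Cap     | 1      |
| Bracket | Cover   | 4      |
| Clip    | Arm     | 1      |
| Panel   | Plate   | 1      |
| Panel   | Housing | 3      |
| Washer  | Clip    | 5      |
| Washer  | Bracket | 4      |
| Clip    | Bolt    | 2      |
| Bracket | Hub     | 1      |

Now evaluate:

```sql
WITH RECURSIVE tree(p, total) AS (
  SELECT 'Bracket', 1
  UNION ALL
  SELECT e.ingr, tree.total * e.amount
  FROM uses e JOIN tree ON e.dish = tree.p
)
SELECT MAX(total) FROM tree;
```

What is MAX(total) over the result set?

4

Base: (Bracket, total=1).
Iteration 1: components of {Bracket} -> Cover = 1*4 = 4, Hub = 1*1 = 1.
Iteration 2: components of {Cover,Hub} -> Cap = 4*1 = 4.
Iteration 3: no further components; recursion stops.
total values: 1, 4, 1, 4; the maximum is 4.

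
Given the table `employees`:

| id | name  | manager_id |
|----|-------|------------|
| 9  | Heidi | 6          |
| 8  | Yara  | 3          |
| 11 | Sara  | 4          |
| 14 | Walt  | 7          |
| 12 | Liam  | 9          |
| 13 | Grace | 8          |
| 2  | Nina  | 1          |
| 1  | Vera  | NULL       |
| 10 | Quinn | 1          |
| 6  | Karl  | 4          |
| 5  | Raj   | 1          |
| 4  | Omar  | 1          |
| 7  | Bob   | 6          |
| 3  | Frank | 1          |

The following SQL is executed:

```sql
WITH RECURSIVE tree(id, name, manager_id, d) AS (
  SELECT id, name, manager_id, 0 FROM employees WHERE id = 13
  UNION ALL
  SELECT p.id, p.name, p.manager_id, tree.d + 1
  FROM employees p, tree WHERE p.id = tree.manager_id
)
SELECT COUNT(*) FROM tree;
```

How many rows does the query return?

4

Base: id=13 (Grace), manager_id=8, d 0.
Iteration 1: join on id=8 -> Yara (id 8, manager_id=3, d 1).
Iteration 2: join on id=3 -> Frank (id 3, manager_id=1, d 2).
Iteration 3: join on id=1 -> Vera (id 1, manager_id=NULL, d 3).
Iteration 4: manager_id is NULL; no match; recursion stops.
Total rows emitted: 4.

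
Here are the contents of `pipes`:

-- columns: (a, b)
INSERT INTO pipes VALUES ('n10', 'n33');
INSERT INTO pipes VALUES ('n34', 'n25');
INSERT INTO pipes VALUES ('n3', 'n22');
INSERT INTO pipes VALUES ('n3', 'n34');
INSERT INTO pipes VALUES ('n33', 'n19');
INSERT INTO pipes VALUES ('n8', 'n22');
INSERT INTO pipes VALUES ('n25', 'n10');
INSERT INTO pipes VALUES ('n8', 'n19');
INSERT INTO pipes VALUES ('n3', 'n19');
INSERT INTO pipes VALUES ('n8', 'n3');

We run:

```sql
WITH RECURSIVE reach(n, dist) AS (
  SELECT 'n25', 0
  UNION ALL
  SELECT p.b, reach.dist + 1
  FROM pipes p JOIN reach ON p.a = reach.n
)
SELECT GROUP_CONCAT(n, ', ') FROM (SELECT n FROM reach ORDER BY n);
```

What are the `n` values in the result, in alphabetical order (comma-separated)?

Base: (n25, dist=0).
Iteration 1: edges from {n25} -> (n10, dist=1).
Iteration 2: edges from {n10} -> (n33, dist=2).
Iteration 3: edges from {n33} -> (n19, dist=3).
Iteration 4: no outgoing edges from {n19}; recursion stops.

n10, n19, n25, n33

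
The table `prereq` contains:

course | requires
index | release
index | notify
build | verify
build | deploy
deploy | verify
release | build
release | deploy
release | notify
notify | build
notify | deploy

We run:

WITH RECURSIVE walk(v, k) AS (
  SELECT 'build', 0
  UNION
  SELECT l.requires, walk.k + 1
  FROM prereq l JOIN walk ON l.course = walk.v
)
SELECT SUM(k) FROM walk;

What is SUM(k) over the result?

Base: (build, k=0).
Iteration 1: edges from {build} -> (deploy, k=1), (verify, k=1).
Iteration 2: edges from {deploy,verify} -> (verify, k=2).
Iteration 3: no outgoing edges from {verify}; recursion stops.
SUM(k) = 0 + 1 + 1 + 2 = 4.

4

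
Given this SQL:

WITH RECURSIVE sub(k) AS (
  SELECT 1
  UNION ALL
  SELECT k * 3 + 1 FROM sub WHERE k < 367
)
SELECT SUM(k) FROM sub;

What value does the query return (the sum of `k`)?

Base: k=1.
Iteration 1: 1 < 367 holds -> k = 1 * 3 + 1 = 4.
Iteration 2: 4 < 367 holds -> k = 4 * 3 + 1 = 13.
Iteration 3: 13 < 367 holds -> k = 13 * 3 + 1 = 40.
Iteration 4: 40 < 367 holds -> k = 40 * 3 + 1 = 121.
Iteration 5: 121 < 367 holds -> k = 121 * 3 + 1 = 364.
Iteration 6: 364 < 367 holds -> k = 364 * 3 + 1 = 1093.
Iteration 7: 1093 < 367 fails; recursion stops.
SUM(k) = 1 + 4 + 13 + 40 + 121 + 364 + 1093 = 1636.

1636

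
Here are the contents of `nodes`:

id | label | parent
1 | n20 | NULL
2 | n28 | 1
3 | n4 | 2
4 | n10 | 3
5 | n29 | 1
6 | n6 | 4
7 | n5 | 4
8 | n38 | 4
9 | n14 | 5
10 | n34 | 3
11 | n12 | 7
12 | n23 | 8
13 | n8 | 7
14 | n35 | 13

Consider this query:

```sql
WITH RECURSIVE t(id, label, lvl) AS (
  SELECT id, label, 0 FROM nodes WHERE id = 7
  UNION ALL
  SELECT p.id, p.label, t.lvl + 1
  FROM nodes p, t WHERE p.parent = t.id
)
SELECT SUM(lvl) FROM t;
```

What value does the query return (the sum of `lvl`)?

4

Base: id=7 (n5) at lvl 0.
Iteration 1: rows with parent in {7} -> n12 (id 11, lvl 1), n8 (id 13, lvl 1).
Iteration 2: rows with parent in {11,13} -> n35 (id 14, lvl 2).
Iteration 3: no rows with parent in {14}; recursion stops.
SUM(lvl) = 0 + 1 + 1 + 2 = 4.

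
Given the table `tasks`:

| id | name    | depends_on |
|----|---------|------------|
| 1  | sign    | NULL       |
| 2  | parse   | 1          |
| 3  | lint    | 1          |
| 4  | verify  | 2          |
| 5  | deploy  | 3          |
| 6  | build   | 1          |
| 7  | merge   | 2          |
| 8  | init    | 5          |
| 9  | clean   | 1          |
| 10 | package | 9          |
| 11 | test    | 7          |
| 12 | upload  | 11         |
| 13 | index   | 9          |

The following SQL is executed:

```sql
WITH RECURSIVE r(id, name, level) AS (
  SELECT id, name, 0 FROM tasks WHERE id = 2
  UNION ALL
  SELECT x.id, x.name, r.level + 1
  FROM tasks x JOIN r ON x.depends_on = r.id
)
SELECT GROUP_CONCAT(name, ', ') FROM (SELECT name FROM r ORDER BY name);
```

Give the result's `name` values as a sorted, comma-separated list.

merge, parse, test, upload, verify

Base: id=2 (parse) at level 0.
Iteration 1: rows with depends_on in {2} -> verify (id 4, level 1), merge (id 7, level 1).
Iteration 2: rows with depends_on in {4,7} -> test (id 11, level 2).
Iteration 3: rows with depends_on in {11} -> upload (id 12, level 3).
Iteration 4: no rows with depends_on in {12}; recursion stops.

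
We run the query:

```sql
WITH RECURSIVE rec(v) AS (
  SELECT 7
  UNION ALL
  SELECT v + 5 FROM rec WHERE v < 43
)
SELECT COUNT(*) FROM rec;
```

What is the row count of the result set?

9

Base: v=7.
Iteration 1: 7 < 43 holds -> v = 7 + 5 = 12.
Iteration 2: 12 < 43 holds -> v = 12 + 5 = 17.
Iteration 3: 17 < 43 holds -> v = 17 + 5 = 22.
Iteration 4: 22 < 43 holds -> v = 22 + 5 = 27.
Iteration 5: 27 < 43 holds -> v = 27 + 5 = 32.
Iteration 6: 32 < 43 holds -> v = 32 + 5 = 37.
Iteration 7: 37 < 43 holds -> v = 37 + 5 = 42.
Iteration 8: 42 < 43 holds -> v = 42 + 5 = 47.
Iteration 9: 47 < 43 fails; recursion stops.
Total rows emitted: 9.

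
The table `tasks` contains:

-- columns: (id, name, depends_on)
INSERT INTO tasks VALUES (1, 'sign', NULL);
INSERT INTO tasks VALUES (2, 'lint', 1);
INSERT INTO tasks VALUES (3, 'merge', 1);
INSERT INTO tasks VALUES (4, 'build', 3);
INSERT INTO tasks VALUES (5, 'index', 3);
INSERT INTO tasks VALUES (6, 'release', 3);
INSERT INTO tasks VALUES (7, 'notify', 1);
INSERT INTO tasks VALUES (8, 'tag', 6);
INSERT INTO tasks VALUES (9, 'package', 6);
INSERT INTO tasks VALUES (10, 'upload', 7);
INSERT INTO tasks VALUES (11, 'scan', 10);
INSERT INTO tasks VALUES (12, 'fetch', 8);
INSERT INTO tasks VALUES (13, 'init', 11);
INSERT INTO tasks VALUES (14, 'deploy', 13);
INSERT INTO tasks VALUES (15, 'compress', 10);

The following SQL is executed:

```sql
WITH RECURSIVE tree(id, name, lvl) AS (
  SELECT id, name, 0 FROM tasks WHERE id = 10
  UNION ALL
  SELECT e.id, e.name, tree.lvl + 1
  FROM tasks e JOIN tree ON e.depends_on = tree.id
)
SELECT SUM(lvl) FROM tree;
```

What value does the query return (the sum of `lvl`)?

7

Base: id=10 (upload) at lvl 0.
Iteration 1: rows with depends_on in {10} -> scan (id 11, lvl 1), compress (id 15, lvl 1).
Iteration 2: rows with depends_on in {11,15} -> init (id 13, lvl 2).
Iteration 3: rows with depends_on in {13} -> deploy (id 14, lvl 3).
Iteration 4: no rows with depends_on in {14}; recursion stops.
SUM(lvl) = 0 + 1 + 1 + 2 + 3 = 7.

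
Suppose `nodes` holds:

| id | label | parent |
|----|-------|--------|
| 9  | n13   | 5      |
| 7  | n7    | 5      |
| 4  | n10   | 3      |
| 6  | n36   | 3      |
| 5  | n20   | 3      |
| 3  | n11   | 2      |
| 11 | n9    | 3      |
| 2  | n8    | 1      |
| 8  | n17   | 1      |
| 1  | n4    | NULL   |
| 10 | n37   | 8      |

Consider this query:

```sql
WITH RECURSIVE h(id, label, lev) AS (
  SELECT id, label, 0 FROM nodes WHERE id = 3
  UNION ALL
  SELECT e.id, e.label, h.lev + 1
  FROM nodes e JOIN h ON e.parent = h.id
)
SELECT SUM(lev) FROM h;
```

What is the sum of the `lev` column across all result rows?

Base: id=3 (n11) at lev 0.
Iteration 1: rows with parent in {3} -> n10 (id 4, lev 1), n20 (id 5, lev 1), n36 (id 6, lev 1), n9 (id 11, lev 1).
Iteration 2: rows with parent in {4,5,6,11} -> n7 (id 7, lev 2), n13 (id 9, lev 2).
Iteration 3: no rows with parent in {7,9}; recursion stops.
SUM(lev) = 0 + 1 + 1 + 1 + 1 + 2 + 2 = 8.

8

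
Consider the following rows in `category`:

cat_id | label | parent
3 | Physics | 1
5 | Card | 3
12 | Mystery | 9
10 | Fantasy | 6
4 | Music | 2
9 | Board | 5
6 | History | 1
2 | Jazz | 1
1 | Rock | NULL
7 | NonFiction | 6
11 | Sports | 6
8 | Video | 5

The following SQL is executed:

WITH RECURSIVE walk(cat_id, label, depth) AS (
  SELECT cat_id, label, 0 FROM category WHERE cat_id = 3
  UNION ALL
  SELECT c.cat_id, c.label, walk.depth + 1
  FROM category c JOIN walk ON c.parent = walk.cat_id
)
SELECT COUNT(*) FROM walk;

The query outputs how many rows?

Base: cat_id=3 (Physics) at depth 0.
Iteration 1: rows with parent in {3} -> Card (id 5, depth 1).
Iteration 2: rows with parent in {5} -> Video (id 8, depth 2), Board (id 9, depth 2).
Iteration 3: rows with parent in {8,9} -> Mystery (id 12, depth 3).
Iteration 4: no rows with parent in {12}; recursion stops.
Total rows emitted: 5.

5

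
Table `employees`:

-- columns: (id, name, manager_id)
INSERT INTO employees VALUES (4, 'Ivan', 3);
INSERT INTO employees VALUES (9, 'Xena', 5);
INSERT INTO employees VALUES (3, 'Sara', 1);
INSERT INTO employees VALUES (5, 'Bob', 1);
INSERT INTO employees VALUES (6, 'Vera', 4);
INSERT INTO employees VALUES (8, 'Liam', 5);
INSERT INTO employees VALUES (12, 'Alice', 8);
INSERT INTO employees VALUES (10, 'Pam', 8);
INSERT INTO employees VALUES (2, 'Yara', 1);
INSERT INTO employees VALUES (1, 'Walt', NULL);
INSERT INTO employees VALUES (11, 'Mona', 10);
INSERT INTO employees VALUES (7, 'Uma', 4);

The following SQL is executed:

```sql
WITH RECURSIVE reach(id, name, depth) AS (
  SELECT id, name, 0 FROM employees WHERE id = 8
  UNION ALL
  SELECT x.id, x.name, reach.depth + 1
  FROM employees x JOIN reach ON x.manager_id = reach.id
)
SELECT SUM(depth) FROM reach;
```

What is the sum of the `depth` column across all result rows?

4

Base: id=8 (Liam) at depth 0.
Iteration 1: rows with manager_id in {8} -> Pam (id 10, depth 1), Alice (id 12, depth 1).
Iteration 2: rows with manager_id in {10,12} -> Mona (id 11, depth 2).
Iteration 3: no rows with manager_id in {11}; recursion stops.
SUM(depth) = 0 + 1 + 1 + 2 = 4.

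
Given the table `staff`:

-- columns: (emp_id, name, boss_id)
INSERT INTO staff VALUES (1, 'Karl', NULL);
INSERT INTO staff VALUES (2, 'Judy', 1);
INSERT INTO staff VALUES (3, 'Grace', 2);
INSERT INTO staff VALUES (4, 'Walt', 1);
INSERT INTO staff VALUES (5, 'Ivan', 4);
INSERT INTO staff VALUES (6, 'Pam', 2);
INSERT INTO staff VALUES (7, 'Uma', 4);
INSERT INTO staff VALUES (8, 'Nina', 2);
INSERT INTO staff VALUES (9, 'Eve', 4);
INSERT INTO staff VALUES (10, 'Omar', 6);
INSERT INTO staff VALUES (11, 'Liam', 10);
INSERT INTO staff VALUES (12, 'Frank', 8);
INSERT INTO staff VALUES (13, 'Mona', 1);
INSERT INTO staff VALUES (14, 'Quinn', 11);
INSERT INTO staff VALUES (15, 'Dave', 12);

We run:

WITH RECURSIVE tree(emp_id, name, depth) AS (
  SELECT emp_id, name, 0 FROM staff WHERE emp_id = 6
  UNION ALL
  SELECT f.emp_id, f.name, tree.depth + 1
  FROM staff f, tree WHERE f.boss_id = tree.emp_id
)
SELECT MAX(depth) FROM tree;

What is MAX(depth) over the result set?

Base: emp_id=6 (Pam) at depth 0.
Iteration 1: rows with boss_id in {6} -> Omar (id 10, depth 1).
Iteration 2: rows with boss_id in {10} -> Liam (id 11, depth 2).
Iteration 3: rows with boss_id in {11} -> Quinn (id 14, depth 3).
Iteration 4: no rows with boss_id in {14}; recursion stops.
depth values: 0, 1, 2, 3; the maximum is 3.

3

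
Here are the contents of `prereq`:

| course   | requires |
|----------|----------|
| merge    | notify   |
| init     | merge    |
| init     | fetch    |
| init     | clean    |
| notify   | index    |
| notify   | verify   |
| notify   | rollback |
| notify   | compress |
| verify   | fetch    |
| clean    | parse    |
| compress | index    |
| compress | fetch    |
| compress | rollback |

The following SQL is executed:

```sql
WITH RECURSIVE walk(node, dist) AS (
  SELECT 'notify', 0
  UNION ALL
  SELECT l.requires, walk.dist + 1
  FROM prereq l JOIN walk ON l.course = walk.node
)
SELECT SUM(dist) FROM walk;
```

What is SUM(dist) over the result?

Base: (notify, dist=0).
Iteration 1: edges from {notify} -> (compress, dist=1), (index, dist=1), (rollback, dist=1), (verify, dist=1).
Iteration 2: edges from {compress,index,rollback,verify} -> (fetch, dist=2) x2, (index, dist=2), (rollback, dist=2). [UNION ALL keeps all 4 new rows, including repeats]
Iteration 3: no outgoing edges from {fetch,index,rollback}; recursion stops.
SUM(dist) = 0 + 1 + 1 + 1 + 1 + 2 + 2 + 2 + 2 = 12.

12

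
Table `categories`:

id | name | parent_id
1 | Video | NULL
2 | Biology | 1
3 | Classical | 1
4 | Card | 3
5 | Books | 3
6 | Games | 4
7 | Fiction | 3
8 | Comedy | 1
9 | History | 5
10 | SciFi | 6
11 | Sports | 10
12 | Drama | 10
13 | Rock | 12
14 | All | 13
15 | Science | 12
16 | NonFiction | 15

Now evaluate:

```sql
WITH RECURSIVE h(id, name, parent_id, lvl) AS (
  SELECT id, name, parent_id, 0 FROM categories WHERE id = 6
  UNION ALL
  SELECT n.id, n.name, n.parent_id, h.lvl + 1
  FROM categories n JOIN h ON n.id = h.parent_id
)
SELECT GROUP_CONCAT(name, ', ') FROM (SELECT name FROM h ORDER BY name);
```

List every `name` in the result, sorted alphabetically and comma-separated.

Base: id=6 (Games), parent_id=4, lvl 0.
Iteration 1: join on id=4 -> Card (id 4, parent_id=3, lvl 1).
Iteration 2: join on id=3 -> Classical (id 3, parent_id=1, lvl 2).
Iteration 3: join on id=1 -> Video (id 1, parent_id=NULL, lvl 3).
Iteration 4: parent_id is NULL; no match; recursion stops.

Card, Classical, Games, Video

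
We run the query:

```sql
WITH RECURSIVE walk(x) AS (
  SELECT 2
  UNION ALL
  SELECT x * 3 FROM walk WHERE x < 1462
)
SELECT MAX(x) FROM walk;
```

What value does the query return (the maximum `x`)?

Base: x=2.
Iteration 1: 2 < 1462 holds -> x = 2 * 3 = 6.
Iteration 2: 6 < 1462 holds -> x = 6 * 3 = 18.
Iteration 3: 18 < 1462 holds -> x = 18 * 3 = 54.
Iteration 4: 54 < 1462 holds -> x = 54 * 3 = 162.
Iteration 5: 162 < 1462 holds -> x = 162 * 3 = 486.
Iteration 6: 486 < 1462 holds -> x = 486 * 3 = 1458.
Iteration 7: 1458 < 1462 holds -> x = 1458 * 3 = 4374.
Iteration 8: 4374 < 1462 fails; recursion stops.
x values: 2, 6, 18, 54, 162, 486, 1458, 4374; the maximum is 4374.

4374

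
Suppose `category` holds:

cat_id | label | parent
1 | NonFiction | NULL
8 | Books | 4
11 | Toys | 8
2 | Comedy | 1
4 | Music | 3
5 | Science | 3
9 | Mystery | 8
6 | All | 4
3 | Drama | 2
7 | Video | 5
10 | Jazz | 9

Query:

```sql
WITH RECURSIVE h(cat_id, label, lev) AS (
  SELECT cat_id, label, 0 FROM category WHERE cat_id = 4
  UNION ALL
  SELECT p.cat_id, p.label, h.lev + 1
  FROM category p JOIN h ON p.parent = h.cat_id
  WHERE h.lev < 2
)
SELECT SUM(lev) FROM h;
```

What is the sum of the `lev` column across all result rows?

6

Base: cat_id=4 (Music) at lev 0.
Iteration 1: rows with parent in {4} -> All (id 6, lev 1), Books (id 8, lev 1).
Iteration 2: rows with parent in {6,8} -> Mystery (id 9, lev 2), Toys (id 11, lev 2).
Iteration 3: lev < 2 fails for all current rows; recursion stops.
SUM(lev) = 0 + 1 + 1 + 2 + 2 = 6.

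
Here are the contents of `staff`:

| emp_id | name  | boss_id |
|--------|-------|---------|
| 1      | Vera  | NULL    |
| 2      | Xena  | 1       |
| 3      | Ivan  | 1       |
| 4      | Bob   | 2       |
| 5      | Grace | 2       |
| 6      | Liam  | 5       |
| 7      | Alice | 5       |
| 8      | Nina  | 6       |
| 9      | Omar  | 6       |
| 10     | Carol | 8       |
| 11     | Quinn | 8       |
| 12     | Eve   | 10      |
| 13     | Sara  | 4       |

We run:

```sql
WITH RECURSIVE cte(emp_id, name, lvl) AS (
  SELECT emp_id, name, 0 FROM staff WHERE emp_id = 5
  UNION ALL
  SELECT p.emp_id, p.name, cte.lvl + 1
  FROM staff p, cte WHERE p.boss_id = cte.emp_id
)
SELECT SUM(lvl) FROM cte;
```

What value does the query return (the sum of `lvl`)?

16

Base: emp_id=5 (Grace) at lvl 0.
Iteration 1: rows with boss_id in {5} -> Liam (id 6, lvl 1), Alice (id 7, lvl 1).
Iteration 2: rows with boss_id in {6,7} -> Nina (id 8, lvl 2), Omar (id 9, lvl 2).
Iteration 3: rows with boss_id in {8,9} -> Carol (id 10, lvl 3), Quinn (id 11, lvl 3).
Iteration 4: rows with boss_id in {10,11} -> Eve (id 12, lvl 4).
Iteration 5: no rows with boss_id in {12}; recursion stops.
SUM(lvl) = 0 + 1 + 1 + 2 + 2 + 3 + 3 + 4 = 16.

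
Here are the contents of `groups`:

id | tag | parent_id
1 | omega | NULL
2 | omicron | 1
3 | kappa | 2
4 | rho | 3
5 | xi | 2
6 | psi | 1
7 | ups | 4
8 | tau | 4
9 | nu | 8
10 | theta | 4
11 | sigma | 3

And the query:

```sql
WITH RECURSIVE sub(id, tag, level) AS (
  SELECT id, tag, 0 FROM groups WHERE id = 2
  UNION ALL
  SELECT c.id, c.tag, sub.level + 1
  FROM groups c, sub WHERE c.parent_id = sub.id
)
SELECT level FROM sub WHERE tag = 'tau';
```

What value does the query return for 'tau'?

3

Base: id=2 (omicron) at level 0.
Iteration 1: rows with parent_id in {2} -> kappa (id 3, level 1), xi (id 5, level 1).
Iteration 2: rows with parent_id in {3,5} -> rho (id 4, level 2), sigma (id 11, level 2).
Iteration 3: rows with parent_id in {4,11} -> ups (id 7, level 3), tau (id 8, level 3), theta (id 10, level 3).
Iteration 4: rows with parent_id in {7,8,10} -> nu (id 9, level 4).
Iteration 5: no rows with parent_id in {9}; recursion stops.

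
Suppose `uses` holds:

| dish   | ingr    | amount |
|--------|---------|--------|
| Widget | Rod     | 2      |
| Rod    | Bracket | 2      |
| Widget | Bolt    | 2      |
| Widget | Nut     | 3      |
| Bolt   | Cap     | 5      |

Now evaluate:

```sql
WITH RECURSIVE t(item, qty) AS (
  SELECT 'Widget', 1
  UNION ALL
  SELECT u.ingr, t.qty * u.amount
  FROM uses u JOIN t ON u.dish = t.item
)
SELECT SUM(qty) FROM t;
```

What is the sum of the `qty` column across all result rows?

Base: (Widget, qty=1).
Iteration 1: components of {Widget} -> Bolt = 1*2 = 2, Nut = 1*3 = 3, Rod = 1*2 = 2.
Iteration 2: components of {Bolt,Nut,Rod} -> Bracket = 2*2 = 4, Cap = 2*5 = 10.
Iteration 3: no further components; recursion stops.
SUM(qty) = 1 + 2 + 2 + 3 + 4 + 10 = 22.

22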